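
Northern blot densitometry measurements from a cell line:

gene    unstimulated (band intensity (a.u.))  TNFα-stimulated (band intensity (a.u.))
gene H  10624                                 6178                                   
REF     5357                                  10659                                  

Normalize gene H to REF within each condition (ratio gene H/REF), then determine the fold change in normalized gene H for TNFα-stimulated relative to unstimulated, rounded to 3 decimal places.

gene H/REF (unstimulated) = 10624 / 5357 = 1.9832
gene H/REF (TNFα-stimulated) = 6178 / 10659 = 0.5796
Fold change = 0.5796 / 1.9832 = 0.2923

0.292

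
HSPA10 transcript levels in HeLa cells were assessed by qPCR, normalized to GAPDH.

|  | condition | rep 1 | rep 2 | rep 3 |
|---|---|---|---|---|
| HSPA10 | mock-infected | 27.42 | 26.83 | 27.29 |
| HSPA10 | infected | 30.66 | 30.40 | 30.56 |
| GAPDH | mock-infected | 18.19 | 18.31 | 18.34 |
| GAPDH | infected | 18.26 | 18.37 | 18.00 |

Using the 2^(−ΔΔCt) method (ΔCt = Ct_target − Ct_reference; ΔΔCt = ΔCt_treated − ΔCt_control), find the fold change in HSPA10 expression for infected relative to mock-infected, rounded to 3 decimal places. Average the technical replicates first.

Mean Ct: HSPA10 mock-infected 27.180; HSPA10 infected 30.540; GAPDH mock-infected 18.280; GAPDH infected 18.210
ΔCt(mock-infected) = 27.180 − 18.280 = 8.900
ΔCt(infected) = 30.540 − 18.210 = 12.330
ΔΔCt = 12.330 − 8.900 = 3.430
Fold change = 2^(−3.430) = 0.0928

0.093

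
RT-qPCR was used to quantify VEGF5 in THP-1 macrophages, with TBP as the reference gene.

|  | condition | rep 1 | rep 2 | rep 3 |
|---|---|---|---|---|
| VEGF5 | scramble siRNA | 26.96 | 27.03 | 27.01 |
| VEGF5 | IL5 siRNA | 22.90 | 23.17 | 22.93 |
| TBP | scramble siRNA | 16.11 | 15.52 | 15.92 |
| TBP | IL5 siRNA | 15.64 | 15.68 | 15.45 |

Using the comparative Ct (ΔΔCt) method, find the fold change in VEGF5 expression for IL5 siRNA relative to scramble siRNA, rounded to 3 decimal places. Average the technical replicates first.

13.361

Mean Ct: VEGF5 scramble siRNA 27.000; VEGF5 IL5 siRNA 23.000; TBP scramble siRNA 15.850; TBP IL5 siRNA 15.590
ΔCt(scramble siRNA) = 27.000 − 15.850 = 11.150
ΔCt(IL5 siRNA) = 23.000 − 15.590 = 7.410
ΔΔCt = 7.410 − 11.150 = -3.740
Fold change = 2^(−(-3.740)) = 2^3.740 = 13.3614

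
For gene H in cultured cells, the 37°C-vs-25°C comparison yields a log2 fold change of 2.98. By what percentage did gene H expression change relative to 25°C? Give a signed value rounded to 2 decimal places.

Fold change = 2^(2.98) = 7.8899
Percent change = (FC − 1) × 100% = (7.8899 − 1) × 100 = 688.99%

688.99%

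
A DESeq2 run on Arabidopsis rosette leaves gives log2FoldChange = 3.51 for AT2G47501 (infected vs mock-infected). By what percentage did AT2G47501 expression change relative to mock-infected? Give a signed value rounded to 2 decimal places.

1039.24%

Fold change = 2^(3.51) = 11.3924
Percent change = (FC − 1) × 100% = (11.3924 − 1) × 100 = 1039.24%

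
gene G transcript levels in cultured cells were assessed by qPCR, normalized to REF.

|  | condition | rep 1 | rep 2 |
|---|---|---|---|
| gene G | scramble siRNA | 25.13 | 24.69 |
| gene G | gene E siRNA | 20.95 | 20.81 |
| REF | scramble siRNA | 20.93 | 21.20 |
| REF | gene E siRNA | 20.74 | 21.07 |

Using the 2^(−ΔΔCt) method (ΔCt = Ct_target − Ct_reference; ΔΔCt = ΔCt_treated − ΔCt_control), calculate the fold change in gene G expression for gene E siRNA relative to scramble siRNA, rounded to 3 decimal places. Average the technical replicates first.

Mean Ct: gene G scramble siRNA 24.910; gene G gene E siRNA 20.880; REF scramble siRNA 21.065; REF gene E siRNA 20.905
ΔCt(scramble siRNA) = 24.910 − 21.065 = 3.845
ΔCt(gene E siRNA) = 20.880 − 20.905 = -0.025
ΔΔCt = -0.025 − 3.845 = -3.870
Fold change = 2^(−(-3.870)) = 2^3.870 = 14.6213

14.621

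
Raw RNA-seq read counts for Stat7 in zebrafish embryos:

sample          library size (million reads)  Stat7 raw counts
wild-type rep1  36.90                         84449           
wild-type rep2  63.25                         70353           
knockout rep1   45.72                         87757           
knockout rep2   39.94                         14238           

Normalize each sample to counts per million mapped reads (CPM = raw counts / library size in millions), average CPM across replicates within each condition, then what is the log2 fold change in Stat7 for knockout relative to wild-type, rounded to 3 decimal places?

CPM(wild-type rep1) = 84449 / 36.90 = 2288.5908
CPM(wild-type rep2) = 70353 / 63.25 = 1112.3004
CPM(knockout rep1) = 87757 / 45.72 = 1919.4444
CPM(knockout rep2) = 14238 / 39.94 = 356.4847
mean CPM(wild-type) = 1700.4456; mean CPM(knockout) = 1137.9646
Fold change = 1137.9646 / 1700.4456 = 0.66922
log2(0.66922) = -0.5795

-0.579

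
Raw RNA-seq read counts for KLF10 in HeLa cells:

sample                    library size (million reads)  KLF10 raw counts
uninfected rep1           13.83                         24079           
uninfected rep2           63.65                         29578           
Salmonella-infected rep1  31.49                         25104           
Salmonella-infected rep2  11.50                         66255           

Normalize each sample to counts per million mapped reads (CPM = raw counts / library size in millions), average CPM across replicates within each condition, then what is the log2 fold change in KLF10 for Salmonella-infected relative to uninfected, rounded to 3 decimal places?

CPM(uninfected rep1) = 24079 / 13.83 = 1741.0701
CPM(uninfected rep2) = 29578 / 63.65 = 464.6976
CPM(Salmonella-infected rep1) = 25104 / 31.49 = 797.2055
CPM(Salmonella-infected rep2) = 66255 / 11.50 = 5761.3043
mean CPM(uninfected) = 1102.8839; mean CPM(Salmonella-infected) = 3279.2549
Fold change = 3279.2549 / 1102.8839 = 2.97335
log2(2.97335) = 1.5721

1.572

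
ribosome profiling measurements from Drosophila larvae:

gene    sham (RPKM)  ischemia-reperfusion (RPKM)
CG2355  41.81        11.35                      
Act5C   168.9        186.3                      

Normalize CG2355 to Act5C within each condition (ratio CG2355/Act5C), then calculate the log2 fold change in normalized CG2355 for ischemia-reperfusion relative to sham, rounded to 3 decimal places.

-2.023

CG2355/Act5C (sham) = 41.81 / 168.9 = 0.24754
CG2355/Act5C (ischemia-reperfusion) = 11.35 / 186.3 = 0.060923
Fold change = 0.060923 / 0.24754 = 0.2461
log2(0.2461) = -2.0226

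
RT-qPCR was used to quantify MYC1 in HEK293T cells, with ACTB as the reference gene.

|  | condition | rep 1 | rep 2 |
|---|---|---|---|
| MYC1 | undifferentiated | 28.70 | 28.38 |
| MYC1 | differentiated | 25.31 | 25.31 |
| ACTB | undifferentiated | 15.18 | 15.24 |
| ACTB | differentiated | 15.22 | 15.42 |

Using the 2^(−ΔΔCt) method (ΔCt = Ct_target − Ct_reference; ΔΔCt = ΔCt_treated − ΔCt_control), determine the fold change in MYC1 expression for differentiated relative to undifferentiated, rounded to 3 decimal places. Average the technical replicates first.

Mean Ct: MYC1 undifferentiated 28.540; MYC1 differentiated 25.310; ACTB undifferentiated 15.210; ACTB differentiated 15.320
ΔCt(undifferentiated) = 28.540 − 15.210 = 13.330
ΔCt(differentiated) = 25.310 − 15.320 = 9.990
ΔΔCt = 9.990 − 13.330 = -3.340
Fold change = 2^(−(-3.340)) = 2^3.340 = 10.1261

10.126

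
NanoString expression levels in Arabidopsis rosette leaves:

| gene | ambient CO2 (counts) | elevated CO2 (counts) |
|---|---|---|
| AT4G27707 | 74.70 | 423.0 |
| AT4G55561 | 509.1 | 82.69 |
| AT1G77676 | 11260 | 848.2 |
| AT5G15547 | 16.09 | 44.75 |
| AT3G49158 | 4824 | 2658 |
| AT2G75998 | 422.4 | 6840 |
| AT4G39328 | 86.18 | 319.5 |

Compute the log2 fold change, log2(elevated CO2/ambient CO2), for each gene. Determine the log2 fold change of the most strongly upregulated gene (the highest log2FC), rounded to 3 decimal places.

4.017

log2(423.0/74.70) = 2.501  (AT4G27707)
log2(82.69/509.1) = -2.622  (AT4G55561)
log2(848.2/11260) = -3.731  (AT1G77676)
log2(44.75/16.09) = 1.476  (AT5G15547)
log2(2658/4824) = -0.860  (AT3G49158)
log2(6840/422.4) = 4.017  (AT2G75998)
log2(319.5/86.18) = 1.890  (AT4G39328)
AT2G75998 is most strongly upregulated.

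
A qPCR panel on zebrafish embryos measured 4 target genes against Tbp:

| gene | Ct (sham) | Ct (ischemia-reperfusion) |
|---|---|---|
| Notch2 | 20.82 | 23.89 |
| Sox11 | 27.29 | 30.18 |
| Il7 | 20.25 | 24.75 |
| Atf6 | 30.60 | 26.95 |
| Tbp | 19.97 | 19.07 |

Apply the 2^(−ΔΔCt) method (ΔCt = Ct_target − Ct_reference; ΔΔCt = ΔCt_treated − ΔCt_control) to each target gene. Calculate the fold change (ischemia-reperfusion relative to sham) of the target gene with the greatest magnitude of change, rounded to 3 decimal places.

Notch2: ΔΔCt = (23.89−19.07) − (20.82−19.97) = 4.82 − 0.85 = 3.97; fold change = 2^-3.97 = 0.064
Sox11: ΔΔCt = (30.18−19.07) − (27.29−19.97) = 11.11 − 7.32 = 3.79; fold change = 2^-3.79 = 0.072
Il7: ΔΔCt = (24.75−19.07) − (20.25−19.97) = 5.68 − 0.28 = 5.40; fold change = 2^-5.40 = 0.024
Atf6: ΔΔCt = (26.95−19.07) − (30.60−19.97) = 7.88 − 10.63 = -2.75; fold change = 2^2.75 = 6.727
Il7 has the largest |ΔΔCt| = 5.40.

0.024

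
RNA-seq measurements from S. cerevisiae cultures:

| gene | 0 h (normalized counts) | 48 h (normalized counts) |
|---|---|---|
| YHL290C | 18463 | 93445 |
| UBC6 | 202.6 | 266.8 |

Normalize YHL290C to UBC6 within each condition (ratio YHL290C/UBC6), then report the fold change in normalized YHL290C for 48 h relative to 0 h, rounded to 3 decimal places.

YHL290C/UBC6 (0 h) = 18463 / 202.6 = 91.13
YHL290C/UBC6 (48 h) = 93445 / 266.8 = 350.24
Fold change = 350.24 / 91.13 = 3.8433

3.843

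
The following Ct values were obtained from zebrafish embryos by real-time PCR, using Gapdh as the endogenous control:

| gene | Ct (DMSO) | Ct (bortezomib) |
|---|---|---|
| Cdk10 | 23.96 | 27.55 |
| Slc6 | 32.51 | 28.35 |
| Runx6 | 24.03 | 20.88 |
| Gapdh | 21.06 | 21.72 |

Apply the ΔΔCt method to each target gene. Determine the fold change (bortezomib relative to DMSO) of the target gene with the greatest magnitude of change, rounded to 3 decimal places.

Cdk10: ΔΔCt = (27.55−21.72) − (23.96−21.06) = 5.83 − 2.90 = 2.93; fold change = 2^-2.93 = 0.131
Slc6: ΔΔCt = (28.35−21.72) − (32.51−21.06) = 6.63 − 11.45 = -4.82; fold change = 2^4.82 = 28.246
Runx6: ΔΔCt = (20.88−21.72) − (24.03−21.06) = -0.84 − 2.97 = -3.81; fold change = 2^3.81 = 14.026
Slc6 has the largest |ΔΔCt| = 4.82.

28.246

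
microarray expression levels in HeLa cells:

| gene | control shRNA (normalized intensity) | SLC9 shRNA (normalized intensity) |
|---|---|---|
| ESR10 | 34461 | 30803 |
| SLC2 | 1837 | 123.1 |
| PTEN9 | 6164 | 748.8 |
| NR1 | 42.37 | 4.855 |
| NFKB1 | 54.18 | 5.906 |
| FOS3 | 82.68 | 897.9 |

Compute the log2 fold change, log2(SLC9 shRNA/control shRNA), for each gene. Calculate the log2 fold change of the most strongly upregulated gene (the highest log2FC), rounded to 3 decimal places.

3.441

log2(30803/34461) = -0.162  (ESR10)
log2(123.1/1837) = -3.899  (SLC2)
log2(748.8/6164) = -3.041  (PTEN9)
log2(4.855/42.37) = -3.125  (NR1)
log2(5.906/54.18) = -3.198  (NFKB1)
log2(897.9/82.68) = 3.441  (FOS3)
FOS3 is most strongly upregulated.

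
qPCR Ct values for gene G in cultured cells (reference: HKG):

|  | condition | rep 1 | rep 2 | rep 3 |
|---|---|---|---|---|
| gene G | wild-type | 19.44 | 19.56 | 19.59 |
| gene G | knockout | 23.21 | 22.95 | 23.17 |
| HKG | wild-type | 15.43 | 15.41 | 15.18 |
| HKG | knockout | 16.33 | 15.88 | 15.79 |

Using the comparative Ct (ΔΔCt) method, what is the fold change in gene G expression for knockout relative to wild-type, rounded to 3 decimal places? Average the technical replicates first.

0.132

Mean Ct: gene G wild-type 19.530; gene G knockout 23.110; HKG wild-type 15.340; HKG knockout 16.000
ΔCt(wild-type) = 19.530 − 15.340 = 4.190
ΔCt(knockout) = 23.110 − 16.000 = 7.110
ΔΔCt = 7.110 − 4.190 = 2.920
Fold change = 2^(−2.920) = 0.1321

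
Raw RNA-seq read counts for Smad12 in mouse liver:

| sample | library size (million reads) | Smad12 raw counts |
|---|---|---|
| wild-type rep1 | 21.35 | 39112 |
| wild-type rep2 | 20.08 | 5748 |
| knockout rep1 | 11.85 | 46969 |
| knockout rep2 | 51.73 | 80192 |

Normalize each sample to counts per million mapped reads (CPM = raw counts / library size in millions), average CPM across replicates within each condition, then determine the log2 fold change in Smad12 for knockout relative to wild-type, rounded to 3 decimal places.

1.380

CPM(wild-type rep1) = 39112 / 21.35 = 1831.9438
CPM(wild-type rep2) = 5748 / 20.08 = 286.2550
CPM(knockout rep1) = 46969 / 11.85 = 3963.6287
CPM(knockout rep2) = 80192 / 51.73 = 1550.2030
mean CPM(wild-type) = 1059.0994; mean CPM(knockout) = 2756.9158
Fold change = 2756.9158 / 1059.0994 = 2.60308
log2(2.60308) = 1.3802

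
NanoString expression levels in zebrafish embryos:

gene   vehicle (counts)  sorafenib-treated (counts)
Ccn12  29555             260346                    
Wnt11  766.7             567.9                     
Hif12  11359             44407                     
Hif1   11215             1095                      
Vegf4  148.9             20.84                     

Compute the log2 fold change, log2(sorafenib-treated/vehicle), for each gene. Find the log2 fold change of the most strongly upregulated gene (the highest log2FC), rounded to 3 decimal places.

3.139

log2(260346/29555) = 3.139  (Ccn12)
log2(567.9/766.7) = -0.433  (Wnt11)
log2(44407/11359) = 1.967  (Hif12)
log2(1095/11215) = -3.356  (Hif1)
log2(20.84/148.9) = -2.837  (Vegf4)
Ccn12 is most strongly upregulated.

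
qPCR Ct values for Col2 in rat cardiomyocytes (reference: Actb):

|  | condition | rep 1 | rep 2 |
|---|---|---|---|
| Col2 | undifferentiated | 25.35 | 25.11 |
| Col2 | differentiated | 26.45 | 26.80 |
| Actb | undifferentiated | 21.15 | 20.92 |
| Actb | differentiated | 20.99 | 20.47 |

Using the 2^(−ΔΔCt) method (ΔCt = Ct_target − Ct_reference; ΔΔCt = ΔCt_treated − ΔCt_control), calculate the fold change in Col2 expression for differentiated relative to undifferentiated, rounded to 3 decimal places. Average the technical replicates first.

Mean Ct: Col2 undifferentiated 25.230; Col2 differentiated 26.625; Actb undifferentiated 21.035; Actb differentiated 20.730
ΔCt(undifferentiated) = 25.230 − 21.035 = 4.195
ΔCt(differentiated) = 26.625 − 20.730 = 5.895
ΔΔCt = 5.895 − 4.195 = 1.700
Fold change = 2^(−1.700) = 0.3078

0.308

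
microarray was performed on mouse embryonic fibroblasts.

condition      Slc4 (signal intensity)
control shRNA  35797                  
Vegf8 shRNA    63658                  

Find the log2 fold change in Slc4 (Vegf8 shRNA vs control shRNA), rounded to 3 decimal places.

0.831

Fold change = 63658 / 35797 = 1.7783
log2(1.7783) = 0.8305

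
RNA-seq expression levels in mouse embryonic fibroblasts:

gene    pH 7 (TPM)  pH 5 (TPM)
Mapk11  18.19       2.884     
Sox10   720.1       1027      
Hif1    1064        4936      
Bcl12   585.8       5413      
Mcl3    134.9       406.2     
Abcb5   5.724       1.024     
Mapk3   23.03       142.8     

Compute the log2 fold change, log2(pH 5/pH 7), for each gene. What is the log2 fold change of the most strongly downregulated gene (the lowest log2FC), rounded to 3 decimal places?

-2.657

log2(2.884/18.19) = -2.657  (Mapk11)
log2(1027/720.1) = 0.512  (Sox10)
log2(4936/1064) = 2.214  (Hif1)
log2(5413/585.8) = 3.208  (Bcl12)
log2(406.2/134.9) = 1.590  (Mcl3)
log2(1.024/5.724) = -2.483  (Abcb5)
log2(142.8/23.03) = 2.632  (Mapk3)
Mapk11 is most strongly downregulated.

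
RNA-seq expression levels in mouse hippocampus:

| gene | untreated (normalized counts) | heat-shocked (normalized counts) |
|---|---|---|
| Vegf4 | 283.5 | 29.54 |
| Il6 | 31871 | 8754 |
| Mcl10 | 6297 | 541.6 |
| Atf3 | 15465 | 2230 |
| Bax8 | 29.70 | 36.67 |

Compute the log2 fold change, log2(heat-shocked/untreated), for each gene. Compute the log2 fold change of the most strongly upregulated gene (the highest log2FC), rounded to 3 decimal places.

0.304

log2(29.54/283.5) = -3.263  (Vegf4)
log2(8754/31871) = -1.864  (Il6)
log2(541.6/6297) = -3.539  (Mcl10)
log2(2230/15465) = -2.794  (Atf3)
log2(36.67/29.70) = 0.304  (Bax8)
Bax8 is most strongly upregulated.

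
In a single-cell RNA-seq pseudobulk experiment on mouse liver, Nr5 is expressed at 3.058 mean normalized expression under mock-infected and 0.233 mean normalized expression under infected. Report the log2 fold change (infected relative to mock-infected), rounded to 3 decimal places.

Fold change = 0.233 / 3.058 = 0.0762
log2(0.0762) = -3.7142

-3.714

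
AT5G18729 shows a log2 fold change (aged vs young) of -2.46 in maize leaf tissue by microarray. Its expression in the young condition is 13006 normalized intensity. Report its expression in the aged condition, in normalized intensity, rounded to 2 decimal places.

2363.80

Fold change = 2^(-2.46) = 0.1817
aged expression = 13006 × 0.1817 = 2363.80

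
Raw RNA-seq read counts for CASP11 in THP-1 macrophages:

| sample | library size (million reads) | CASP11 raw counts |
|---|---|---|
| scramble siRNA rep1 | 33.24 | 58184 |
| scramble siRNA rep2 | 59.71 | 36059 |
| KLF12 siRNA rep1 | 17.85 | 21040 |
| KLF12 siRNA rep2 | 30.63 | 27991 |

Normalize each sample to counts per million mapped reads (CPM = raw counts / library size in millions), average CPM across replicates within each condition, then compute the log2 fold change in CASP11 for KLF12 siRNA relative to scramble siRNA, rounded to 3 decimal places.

CPM(scramble siRNA rep1) = 58184 / 33.24 = 1750.4212
CPM(scramble siRNA rep2) = 36059 / 59.71 = 603.9022
CPM(KLF12 siRNA rep1) = 21040 / 17.85 = 1178.7115
CPM(KLF12 siRNA rep2) = 27991 / 30.63 = 913.8426
mean CPM(scramble siRNA) = 1177.1617; mean CPM(KLF12 siRNA) = 1046.2771
Fold change = 1046.2771 / 1177.1617 = 0.88881
log2(0.88881) = -0.1700

-0.170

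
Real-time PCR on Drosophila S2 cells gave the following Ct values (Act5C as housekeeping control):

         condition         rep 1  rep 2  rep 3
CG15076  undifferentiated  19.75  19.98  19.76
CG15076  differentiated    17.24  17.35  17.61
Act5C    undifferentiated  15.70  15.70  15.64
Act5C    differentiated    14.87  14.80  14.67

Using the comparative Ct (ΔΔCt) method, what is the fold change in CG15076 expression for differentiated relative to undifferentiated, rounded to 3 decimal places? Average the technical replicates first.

Mean Ct: CG15076 undifferentiated 19.830; CG15076 differentiated 17.400; Act5C undifferentiated 15.680; Act5C differentiated 14.780
ΔCt(undifferentiated) = 19.830 − 15.680 = 4.150
ΔCt(differentiated) = 17.400 − 14.780 = 2.620
ΔΔCt = 2.620 − 4.150 = -1.530
Fold change = 2^(−(-1.530)) = 2^1.530 = 2.8879

2.888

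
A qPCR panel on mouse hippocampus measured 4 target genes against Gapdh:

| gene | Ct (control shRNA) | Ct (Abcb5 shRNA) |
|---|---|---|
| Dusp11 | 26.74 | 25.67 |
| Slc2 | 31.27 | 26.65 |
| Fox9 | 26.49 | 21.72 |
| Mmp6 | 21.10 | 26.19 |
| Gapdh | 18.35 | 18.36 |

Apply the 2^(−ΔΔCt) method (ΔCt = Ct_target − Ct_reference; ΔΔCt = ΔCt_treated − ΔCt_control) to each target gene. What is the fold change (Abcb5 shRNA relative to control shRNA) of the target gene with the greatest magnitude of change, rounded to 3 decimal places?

Dusp11: ΔΔCt = (25.67−18.36) − (26.74−18.35) = 7.31 − 8.39 = -1.08; fold change = 2^1.08 = 2.114
Slc2: ΔΔCt = (26.65−18.36) − (31.27−18.35) = 8.29 − 12.92 = -4.63; fold change = 2^4.63 = 24.761
Fox9: ΔΔCt = (21.72−18.36) − (26.49−18.35) = 3.36 − 8.14 = -4.78; fold change = 2^4.78 = 27.474
Mmp6: ΔΔCt = (26.19−18.36) − (21.10−18.35) = 7.83 − 2.75 = 5.08; fold change = 2^-5.08 = 0.030
Mmp6 has the largest |ΔΔCt| = 5.08.

0.030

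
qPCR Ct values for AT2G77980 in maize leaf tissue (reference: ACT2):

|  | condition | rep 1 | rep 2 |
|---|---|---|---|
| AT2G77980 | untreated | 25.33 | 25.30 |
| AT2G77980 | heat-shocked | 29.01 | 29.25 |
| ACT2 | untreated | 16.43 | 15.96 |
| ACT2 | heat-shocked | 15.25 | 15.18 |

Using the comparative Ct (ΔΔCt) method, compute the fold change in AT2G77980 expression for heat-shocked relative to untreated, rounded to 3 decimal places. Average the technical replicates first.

0.036

Mean Ct: AT2G77980 untreated 25.315; AT2G77980 heat-shocked 29.130; ACT2 untreated 16.195; ACT2 heat-shocked 15.215
ΔCt(untreated) = 25.315 − 16.195 = 9.120
ΔCt(heat-shocked) = 29.130 − 15.215 = 13.915
ΔΔCt = 13.915 − 9.120 = 4.795
Fold change = 2^(−4.795) = 0.0360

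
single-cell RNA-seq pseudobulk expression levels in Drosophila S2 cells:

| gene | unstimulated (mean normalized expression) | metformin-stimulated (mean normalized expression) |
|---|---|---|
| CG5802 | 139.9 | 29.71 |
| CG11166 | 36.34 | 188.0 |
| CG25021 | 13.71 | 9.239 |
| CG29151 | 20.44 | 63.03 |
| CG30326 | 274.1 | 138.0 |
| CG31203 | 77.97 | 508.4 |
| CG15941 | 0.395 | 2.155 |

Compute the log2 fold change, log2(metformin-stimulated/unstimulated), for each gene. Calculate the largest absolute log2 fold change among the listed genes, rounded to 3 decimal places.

log2(29.71/139.9) = -2.235  (CG5802)
log2(188.0/36.34) = 2.371  (CG11166)
log2(9.239/13.71) = -0.569  (CG25021)
log2(63.03/20.44) = 1.625  (CG29151)
log2(138.0/274.1) = -0.990  (CG30326)
log2(508.4/77.97) = 2.705  (CG31203)
log2(2.155/0.395) = 2.448  (CG15941)
The largest magnitude belongs to CG31203.

2.705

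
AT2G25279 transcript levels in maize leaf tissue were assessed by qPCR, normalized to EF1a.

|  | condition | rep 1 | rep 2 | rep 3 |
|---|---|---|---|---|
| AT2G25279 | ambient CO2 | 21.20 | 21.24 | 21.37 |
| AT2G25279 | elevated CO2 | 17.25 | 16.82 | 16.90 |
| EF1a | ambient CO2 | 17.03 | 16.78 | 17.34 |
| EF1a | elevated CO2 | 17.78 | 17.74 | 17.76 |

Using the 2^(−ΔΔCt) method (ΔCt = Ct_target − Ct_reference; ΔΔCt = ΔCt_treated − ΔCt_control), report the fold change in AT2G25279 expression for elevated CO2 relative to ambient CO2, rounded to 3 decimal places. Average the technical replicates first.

31.779

Mean Ct: AT2G25279 ambient CO2 21.270; AT2G25279 elevated CO2 16.990; EF1a ambient CO2 17.050; EF1a elevated CO2 17.760
ΔCt(ambient CO2) = 21.270 − 17.050 = 4.220
ΔCt(elevated CO2) = 16.990 − 17.760 = -0.770
ΔΔCt = -0.770 − 4.220 = -4.990
Fold change = 2^(−(-4.990)) = 2^4.990 = 31.7790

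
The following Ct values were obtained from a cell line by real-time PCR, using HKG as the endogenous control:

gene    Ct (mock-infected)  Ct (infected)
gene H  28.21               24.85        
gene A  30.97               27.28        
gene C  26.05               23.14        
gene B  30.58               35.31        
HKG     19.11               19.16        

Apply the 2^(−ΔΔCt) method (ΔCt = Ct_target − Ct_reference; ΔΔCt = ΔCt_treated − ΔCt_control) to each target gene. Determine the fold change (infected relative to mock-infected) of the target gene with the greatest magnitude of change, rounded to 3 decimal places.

gene H: ΔΔCt = (24.85−19.16) − (28.21−19.11) = 5.69 − 9.10 = -3.41; fold change = 2^3.41 = 10.629
gene A: ΔΔCt = (27.28−19.16) − (30.97−19.11) = 8.12 − 11.86 = -3.74; fold change = 2^3.74 = 13.361
gene C: ΔΔCt = (23.14−19.16) − (26.05−19.11) = 3.98 − 6.94 = -2.96; fold change = 2^2.96 = 7.781
gene B: ΔΔCt = (35.31−19.16) − (30.58−19.11) = 16.15 − 11.47 = 4.68; fold change = 2^-4.68 = 0.039
gene B has the largest |ΔΔCt| = 4.68.

0.039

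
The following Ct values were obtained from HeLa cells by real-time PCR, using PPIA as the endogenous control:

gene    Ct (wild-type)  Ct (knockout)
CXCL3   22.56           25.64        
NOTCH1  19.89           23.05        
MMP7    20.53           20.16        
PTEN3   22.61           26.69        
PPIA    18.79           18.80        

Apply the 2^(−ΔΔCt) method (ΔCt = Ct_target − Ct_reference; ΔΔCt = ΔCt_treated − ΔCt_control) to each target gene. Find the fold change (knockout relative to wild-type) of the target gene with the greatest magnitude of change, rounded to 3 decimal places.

CXCL3: ΔΔCt = (25.64−18.80) − (22.56−18.79) = 6.84 − 3.77 = 3.07; fold change = 2^-3.07 = 0.119
NOTCH1: ΔΔCt = (23.05−18.80) − (19.89−18.79) = 4.25 − 1.10 = 3.15; fold change = 2^-3.15 = 0.113
MMP7: ΔΔCt = (20.16−18.80) − (20.53−18.79) = 1.36 − 1.74 = -0.38; fold change = 2^0.38 = 1.301
PTEN3: ΔΔCt = (26.69−18.80) − (22.61−18.79) = 7.89 − 3.82 = 4.07; fold change = 2^-4.07 = 0.060
PTEN3 has the largest |ΔΔCt| = 4.07.

0.060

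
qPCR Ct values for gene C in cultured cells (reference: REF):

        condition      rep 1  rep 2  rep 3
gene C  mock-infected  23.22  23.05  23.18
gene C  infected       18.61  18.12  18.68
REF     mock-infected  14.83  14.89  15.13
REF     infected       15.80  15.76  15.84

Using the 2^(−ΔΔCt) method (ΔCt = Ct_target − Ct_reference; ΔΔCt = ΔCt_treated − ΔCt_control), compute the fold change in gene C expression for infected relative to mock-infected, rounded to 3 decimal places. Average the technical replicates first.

46.206

Mean Ct: gene C mock-infected 23.150; gene C infected 18.470; REF mock-infected 14.950; REF infected 15.800
ΔCt(mock-infected) = 23.150 − 14.950 = 8.200
ΔCt(infected) = 18.470 − 15.800 = 2.670
ΔΔCt = 2.670 − 8.200 = -5.530
Fold change = 2^(−(-5.530)) = 2^5.530 = 46.2057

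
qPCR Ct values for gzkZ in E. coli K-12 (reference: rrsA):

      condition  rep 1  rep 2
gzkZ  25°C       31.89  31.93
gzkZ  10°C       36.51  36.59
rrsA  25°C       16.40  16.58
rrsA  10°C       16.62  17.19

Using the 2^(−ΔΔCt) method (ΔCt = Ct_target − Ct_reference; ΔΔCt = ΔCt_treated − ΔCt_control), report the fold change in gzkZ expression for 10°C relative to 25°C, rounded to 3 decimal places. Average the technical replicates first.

0.053

Mean Ct: gzkZ 25°C 31.910; gzkZ 10°C 36.550; rrsA 25°C 16.490; rrsA 10°C 16.905
ΔCt(25°C) = 31.910 − 16.490 = 15.420
ΔCt(10°C) = 36.550 − 16.905 = 19.645
ΔΔCt = 19.645 − 15.420 = 4.225
Fold change = 2^(−4.225) = 0.0535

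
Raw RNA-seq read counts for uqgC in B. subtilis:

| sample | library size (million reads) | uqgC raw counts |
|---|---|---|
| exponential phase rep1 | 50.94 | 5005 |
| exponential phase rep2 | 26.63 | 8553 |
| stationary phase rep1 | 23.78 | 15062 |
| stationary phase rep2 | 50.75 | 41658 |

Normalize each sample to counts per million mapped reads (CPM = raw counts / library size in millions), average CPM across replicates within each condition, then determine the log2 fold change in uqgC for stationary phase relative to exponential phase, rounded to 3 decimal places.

1.794

CPM(exponential phase rep1) = 5005 / 50.94 = 98.2528
CPM(exponential phase rep2) = 8553 / 26.63 = 321.1791
CPM(stationary phase rep1) = 15062 / 23.78 = 633.3894
CPM(stationary phase rep2) = 41658 / 50.75 = 820.8473
mean CPM(exponential phase) = 209.7160; mean CPM(stationary phase) = 727.1183
Fold change = 727.1183 / 209.7160 = 3.46716
log2(3.46716) = 1.7938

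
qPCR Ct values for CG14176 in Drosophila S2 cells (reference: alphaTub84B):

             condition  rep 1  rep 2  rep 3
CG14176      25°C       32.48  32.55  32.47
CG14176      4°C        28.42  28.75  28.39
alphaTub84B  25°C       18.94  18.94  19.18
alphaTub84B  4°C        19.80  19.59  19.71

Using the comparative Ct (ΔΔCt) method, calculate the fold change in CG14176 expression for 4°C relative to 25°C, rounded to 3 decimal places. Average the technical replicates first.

25.281

Mean Ct: CG14176 25°C 32.500; CG14176 4°C 28.520; alphaTub84B 25°C 19.020; alphaTub84B 4°C 19.700
ΔCt(25°C) = 32.500 − 19.020 = 13.480
ΔCt(4°C) = 28.520 − 19.700 = 8.820
ΔΔCt = 8.820 − 13.480 = -4.660
Fold change = 2^(−(-4.660)) = 2^4.660 = 25.2813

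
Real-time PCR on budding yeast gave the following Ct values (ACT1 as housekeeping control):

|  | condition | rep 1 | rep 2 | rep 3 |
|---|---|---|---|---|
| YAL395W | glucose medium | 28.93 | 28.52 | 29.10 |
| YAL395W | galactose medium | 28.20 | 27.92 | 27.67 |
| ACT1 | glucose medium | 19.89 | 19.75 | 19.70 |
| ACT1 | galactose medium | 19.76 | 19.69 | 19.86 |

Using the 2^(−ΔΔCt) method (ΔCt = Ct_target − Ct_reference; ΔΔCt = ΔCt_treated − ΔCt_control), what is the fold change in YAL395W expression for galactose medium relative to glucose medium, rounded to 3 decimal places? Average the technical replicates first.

1.879

Mean Ct: YAL395W glucose medium 28.850; YAL395W galactose medium 27.930; ACT1 glucose medium 19.780; ACT1 galactose medium 19.770
ΔCt(glucose medium) = 28.850 − 19.780 = 9.070
ΔCt(galactose medium) = 27.930 − 19.770 = 8.160
ΔΔCt = 8.160 − 9.070 = -0.910
Fold change = 2^(−(-0.910)) = 2^0.910 = 1.8790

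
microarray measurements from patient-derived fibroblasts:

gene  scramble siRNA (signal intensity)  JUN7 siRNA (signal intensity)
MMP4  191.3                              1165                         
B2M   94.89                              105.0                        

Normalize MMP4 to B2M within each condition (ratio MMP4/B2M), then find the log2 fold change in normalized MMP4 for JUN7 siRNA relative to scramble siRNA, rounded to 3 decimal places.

MMP4/B2M (scramble siRNA) = 191.3 / 94.89 = 2.016
MMP4/B2M (JUN7 siRNA) = 1165 / 105.0 = 11.095
Fold change = 11.095 / 2.016 = 5.5035
log2(5.5035) = 2.4604

2.460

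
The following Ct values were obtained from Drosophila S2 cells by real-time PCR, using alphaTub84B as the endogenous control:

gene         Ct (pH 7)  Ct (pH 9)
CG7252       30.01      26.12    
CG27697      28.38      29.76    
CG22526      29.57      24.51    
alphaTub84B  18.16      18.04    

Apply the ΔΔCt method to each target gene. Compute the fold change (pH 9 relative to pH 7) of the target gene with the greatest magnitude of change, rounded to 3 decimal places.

30.696

CG7252: ΔΔCt = (26.12−18.04) − (30.01−18.16) = 8.08 − 11.85 = -3.77; fold change = 2^3.77 = 13.642
CG27697: ΔΔCt = (29.76−18.04) − (28.38−18.16) = 11.72 − 10.22 = 1.50; fold change = 2^-1.50 = 0.354
CG22526: ΔΔCt = (24.51−18.04) − (29.57−18.16) = 6.47 − 11.41 = -4.94; fold change = 2^4.94 = 30.696
CG22526 has the largest |ΔΔCt| = 4.94.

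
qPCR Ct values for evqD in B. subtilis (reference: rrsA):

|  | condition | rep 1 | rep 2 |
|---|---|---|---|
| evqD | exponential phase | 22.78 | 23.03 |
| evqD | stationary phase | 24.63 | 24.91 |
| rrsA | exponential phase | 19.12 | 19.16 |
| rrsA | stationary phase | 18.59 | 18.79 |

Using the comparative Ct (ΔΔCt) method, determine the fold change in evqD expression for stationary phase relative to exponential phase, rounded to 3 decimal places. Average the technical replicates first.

Mean Ct: evqD exponential phase 22.905; evqD stationary phase 24.770; rrsA exponential phase 19.140; rrsA stationary phase 18.690
ΔCt(exponential phase) = 22.905 − 19.140 = 3.765
ΔCt(stationary phase) = 24.770 − 18.690 = 6.080
ΔΔCt = 6.080 − 3.765 = 2.315
Fold change = 2^(−2.315) = 0.2010

0.201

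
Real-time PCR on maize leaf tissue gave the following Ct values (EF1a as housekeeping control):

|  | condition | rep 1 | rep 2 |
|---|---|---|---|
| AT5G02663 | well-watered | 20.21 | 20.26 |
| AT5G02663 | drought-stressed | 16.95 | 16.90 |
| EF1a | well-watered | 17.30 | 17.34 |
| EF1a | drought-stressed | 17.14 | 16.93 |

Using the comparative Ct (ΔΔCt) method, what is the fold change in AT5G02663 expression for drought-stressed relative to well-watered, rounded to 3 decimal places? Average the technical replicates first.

Mean Ct: AT5G02663 well-watered 20.235; AT5G02663 drought-stressed 16.925; EF1a well-watered 17.320; EF1a drought-stressed 17.035
ΔCt(well-watered) = 20.235 − 17.320 = 2.915
ΔCt(drought-stressed) = 16.925 − 17.035 = -0.110
ΔΔCt = -0.110 − 2.915 = -3.025
Fold change = 2^(−(-3.025)) = 2^3.025 = 8.1398

8.140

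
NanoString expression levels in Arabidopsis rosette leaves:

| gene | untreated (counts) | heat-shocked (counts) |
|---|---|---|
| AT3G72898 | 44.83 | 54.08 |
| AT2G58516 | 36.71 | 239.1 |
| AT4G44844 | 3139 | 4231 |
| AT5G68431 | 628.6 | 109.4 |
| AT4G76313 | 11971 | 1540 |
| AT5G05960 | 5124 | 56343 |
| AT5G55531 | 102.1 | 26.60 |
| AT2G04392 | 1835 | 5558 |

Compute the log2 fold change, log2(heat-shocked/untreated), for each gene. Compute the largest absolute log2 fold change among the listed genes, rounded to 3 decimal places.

3.459

log2(54.08/44.83) = 0.271  (AT3G72898)
log2(239.1/36.71) = 2.703  (AT2G58516)
log2(4231/3139) = 0.431  (AT4G44844)
log2(109.4/628.6) = -2.523  (AT5G68431)
log2(1540/11971) = -2.959  (AT4G76313)
log2(56343/5124) = 3.459  (AT5G05960)
log2(26.60/102.1) = -1.940  (AT5G55531)
log2(5558/1835) = 1.599  (AT2G04392)
The largest magnitude belongs to AT5G05960.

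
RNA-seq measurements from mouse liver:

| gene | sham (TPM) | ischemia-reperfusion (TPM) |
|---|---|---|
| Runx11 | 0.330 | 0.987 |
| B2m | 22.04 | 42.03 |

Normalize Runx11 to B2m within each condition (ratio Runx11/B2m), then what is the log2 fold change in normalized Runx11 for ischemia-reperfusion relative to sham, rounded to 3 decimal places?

0.649

Runx11/B2m (sham) = 0.330 / 22.04 = 0.014973
Runx11/B2m (ischemia-reperfusion) = 0.987 / 42.03 = 0.023483
Fold change = 0.023483 / 0.014973 = 1.5684
log2(1.5684) = 0.6493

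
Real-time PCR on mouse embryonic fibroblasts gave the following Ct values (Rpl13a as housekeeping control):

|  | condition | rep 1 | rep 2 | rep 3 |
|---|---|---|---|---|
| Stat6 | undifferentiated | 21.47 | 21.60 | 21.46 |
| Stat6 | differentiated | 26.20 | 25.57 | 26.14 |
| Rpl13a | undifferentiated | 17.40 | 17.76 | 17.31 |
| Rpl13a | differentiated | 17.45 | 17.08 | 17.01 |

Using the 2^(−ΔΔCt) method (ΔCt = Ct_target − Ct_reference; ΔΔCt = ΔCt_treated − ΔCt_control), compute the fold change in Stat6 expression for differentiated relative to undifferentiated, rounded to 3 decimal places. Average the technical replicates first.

Mean Ct: Stat6 undifferentiated 21.510; Stat6 differentiated 25.970; Rpl13a undifferentiated 17.490; Rpl13a differentiated 17.180
ΔCt(undifferentiated) = 21.510 − 17.490 = 4.020
ΔCt(differentiated) = 25.970 − 17.180 = 8.790
ΔΔCt = 8.790 − 4.020 = 4.770
Fold change = 2^(−4.770) = 0.0367

0.037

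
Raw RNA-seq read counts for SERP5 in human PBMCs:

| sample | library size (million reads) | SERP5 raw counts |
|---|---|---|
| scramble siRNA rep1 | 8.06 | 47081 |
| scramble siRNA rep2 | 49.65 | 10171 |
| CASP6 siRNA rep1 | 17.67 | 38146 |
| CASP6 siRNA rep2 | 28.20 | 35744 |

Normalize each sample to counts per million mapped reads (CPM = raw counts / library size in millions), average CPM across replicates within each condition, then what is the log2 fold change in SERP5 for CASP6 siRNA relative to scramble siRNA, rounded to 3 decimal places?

-0.819

CPM(scramble siRNA rep1) = 47081 / 8.06 = 5841.3151
CPM(scramble siRNA rep2) = 10171 / 49.65 = 204.8540
CPM(CASP6 siRNA rep1) = 38146 / 17.67 = 2158.8002
CPM(CASP6 siRNA rep2) = 35744 / 28.20 = 1267.5177
mean CPM(scramble siRNA) = 3023.0846; mean CPM(CASP6 siRNA) = 1713.1590
Fold change = 1713.1590 / 3023.0846 = 0.56669
log2(0.56669) = -0.8194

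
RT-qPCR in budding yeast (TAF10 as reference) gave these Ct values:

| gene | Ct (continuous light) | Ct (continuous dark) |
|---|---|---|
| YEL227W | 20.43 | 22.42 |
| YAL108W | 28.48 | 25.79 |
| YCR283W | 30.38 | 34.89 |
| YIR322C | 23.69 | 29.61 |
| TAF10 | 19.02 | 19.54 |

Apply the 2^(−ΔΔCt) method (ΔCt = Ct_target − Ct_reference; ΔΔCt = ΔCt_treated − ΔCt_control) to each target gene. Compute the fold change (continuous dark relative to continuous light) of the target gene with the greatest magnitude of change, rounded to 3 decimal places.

YEL227W: ΔΔCt = (22.42−19.54) − (20.43−19.02) = 2.88 − 1.41 = 1.47; fold change = 2^-1.47 = 0.361
YAL108W: ΔΔCt = (25.79−19.54) − (28.48−19.02) = 6.25 − 9.46 = -3.21; fold change = 2^3.21 = 9.254
YCR283W: ΔΔCt = (34.89−19.54) − (30.38−19.02) = 15.35 − 11.36 = 3.99; fold change = 2^-3.99 = 0.063
YIR322C: ΔΔCt = (29.61−19.54) − (23.69−19.02) = 10.07 − 4.67 = 5.40; fold change = 2^-5.40 = 0.024
YIR322C has the largest |ΔΔCt| = 5.40.

0.024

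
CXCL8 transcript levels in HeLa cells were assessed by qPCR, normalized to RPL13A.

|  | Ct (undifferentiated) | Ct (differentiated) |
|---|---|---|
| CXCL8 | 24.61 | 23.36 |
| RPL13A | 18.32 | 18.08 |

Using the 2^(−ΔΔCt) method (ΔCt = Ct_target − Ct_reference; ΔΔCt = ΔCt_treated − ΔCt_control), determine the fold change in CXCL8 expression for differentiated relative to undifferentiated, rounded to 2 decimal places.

ΔCt(undifferentiated) = 24.610 − 18.320 = 6.290
ΔCt(differentiated) = 23.360 − 18.080 = 5.280
ΔΔCt = 5.280 − 6.290 = -1.010
Fold change = 2^(−(-1.010)) = 2^1.010 = 2.014

2.01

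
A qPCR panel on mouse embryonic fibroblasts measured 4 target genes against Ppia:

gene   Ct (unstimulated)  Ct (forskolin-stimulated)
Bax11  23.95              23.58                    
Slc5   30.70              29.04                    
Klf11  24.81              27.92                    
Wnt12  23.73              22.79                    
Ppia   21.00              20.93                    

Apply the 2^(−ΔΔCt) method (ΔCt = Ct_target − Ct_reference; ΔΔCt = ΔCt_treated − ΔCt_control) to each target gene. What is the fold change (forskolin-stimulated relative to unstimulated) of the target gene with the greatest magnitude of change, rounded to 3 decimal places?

0.110

Bax11: ΔΔCt = (23.58−20.93) − (23.95−21.00) = 2.65 − 2.95 = -0.30; fold change = 2^0.30 = 1.231
Slc5: ΔΔCt = (29.04−20.93) − (30.70−21.00) = 8.11 − 9.70 = -1.59; fold change = 2^1.59 = 3.010
Klf11: ΔΔCt = (27.92−20.93) − (24.81−21.00) = 6.99 − 3.81 = 3.18; fold change = 2^-3.18 = 0.110
Wnt12: ΔΔCt = (22.79−20.93) − (23.73−21.00) = 1.86 − 2.73 = -0.87; fold change = 2^0.87 = 1.828
Klf11 has the largest |ΔΔCt| = 3.18.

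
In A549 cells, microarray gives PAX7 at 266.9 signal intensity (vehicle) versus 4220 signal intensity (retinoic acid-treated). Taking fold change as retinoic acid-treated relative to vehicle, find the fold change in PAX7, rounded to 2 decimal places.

Fold change = 4220 / 266.9 = 15.811
PAX7 is upregulated.

15.81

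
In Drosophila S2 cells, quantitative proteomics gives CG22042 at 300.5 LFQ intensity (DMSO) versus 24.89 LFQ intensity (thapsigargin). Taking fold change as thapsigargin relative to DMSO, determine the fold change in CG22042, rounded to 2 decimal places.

Fold change = 24.89 / 300.5 = 0.083
CG22042 is downregulated.

0.08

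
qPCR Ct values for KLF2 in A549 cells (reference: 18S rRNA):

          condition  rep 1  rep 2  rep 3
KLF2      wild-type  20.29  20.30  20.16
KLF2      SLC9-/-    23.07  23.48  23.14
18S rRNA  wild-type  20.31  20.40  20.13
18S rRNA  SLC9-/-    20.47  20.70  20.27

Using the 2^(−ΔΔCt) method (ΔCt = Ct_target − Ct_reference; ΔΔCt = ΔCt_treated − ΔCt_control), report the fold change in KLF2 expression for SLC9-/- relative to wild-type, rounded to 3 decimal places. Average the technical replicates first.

0.146

Mean Ct: KLF2 wild-type 20.250; KLF2 SLC9-/- 23.230; 18S rRNA wild-type 20.280; 18S rRNA SLC9-/- 20.480
ΔCt(wild-type) = 20.250 − 20.280 = -0.030
ΔCt(SLC9-/-) = 23.230 − 20.480 = 2.750
ΔΔCt = 2.750 − (-0.030) = 2.780
Fold change = 2^(−2.780) = 0.1456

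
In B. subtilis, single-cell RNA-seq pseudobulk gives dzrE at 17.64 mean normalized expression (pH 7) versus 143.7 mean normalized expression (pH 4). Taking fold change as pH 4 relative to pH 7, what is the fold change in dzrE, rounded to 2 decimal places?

Fold change = 143.7 / 17.64 = 8.146
dzrE is upregulated.

8.15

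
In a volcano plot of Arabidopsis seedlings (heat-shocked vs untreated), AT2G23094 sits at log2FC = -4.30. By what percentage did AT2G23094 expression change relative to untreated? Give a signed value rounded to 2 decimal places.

-94.92%

Fold change = 2^(-4.30) = 0.0508
Percent change = (FC − 1) × 100% = (0.0508 − 1) × 100 = -94.92%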